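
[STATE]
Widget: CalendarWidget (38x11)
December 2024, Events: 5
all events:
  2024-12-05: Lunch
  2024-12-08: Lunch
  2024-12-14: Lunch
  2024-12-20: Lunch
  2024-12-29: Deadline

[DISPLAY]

            December 2024             
Mo Tu We Th Fr Sa Su                  
                   1                  
 2  3  4  5*  6  7  8*                
 9 10 11 12 13 14* 15                 
16 17 18 19 20* 21 22                 
23 24 25 26 27 28 29*                 
30 31                                 
                                      
                                      
                                      


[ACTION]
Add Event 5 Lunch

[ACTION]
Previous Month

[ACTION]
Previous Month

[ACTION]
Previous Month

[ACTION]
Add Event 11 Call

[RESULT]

            September 2024            
Mo Tu We Th Fr Sa Su                  
                   1                  
 2  3  4  5  6  7  8                  
 9 10 11* 12 13 14 15                 
16 17 18 19 20 21 22                  
23 24 25 26 27 28 29                  
30                                    
                                      
                                      
                                      


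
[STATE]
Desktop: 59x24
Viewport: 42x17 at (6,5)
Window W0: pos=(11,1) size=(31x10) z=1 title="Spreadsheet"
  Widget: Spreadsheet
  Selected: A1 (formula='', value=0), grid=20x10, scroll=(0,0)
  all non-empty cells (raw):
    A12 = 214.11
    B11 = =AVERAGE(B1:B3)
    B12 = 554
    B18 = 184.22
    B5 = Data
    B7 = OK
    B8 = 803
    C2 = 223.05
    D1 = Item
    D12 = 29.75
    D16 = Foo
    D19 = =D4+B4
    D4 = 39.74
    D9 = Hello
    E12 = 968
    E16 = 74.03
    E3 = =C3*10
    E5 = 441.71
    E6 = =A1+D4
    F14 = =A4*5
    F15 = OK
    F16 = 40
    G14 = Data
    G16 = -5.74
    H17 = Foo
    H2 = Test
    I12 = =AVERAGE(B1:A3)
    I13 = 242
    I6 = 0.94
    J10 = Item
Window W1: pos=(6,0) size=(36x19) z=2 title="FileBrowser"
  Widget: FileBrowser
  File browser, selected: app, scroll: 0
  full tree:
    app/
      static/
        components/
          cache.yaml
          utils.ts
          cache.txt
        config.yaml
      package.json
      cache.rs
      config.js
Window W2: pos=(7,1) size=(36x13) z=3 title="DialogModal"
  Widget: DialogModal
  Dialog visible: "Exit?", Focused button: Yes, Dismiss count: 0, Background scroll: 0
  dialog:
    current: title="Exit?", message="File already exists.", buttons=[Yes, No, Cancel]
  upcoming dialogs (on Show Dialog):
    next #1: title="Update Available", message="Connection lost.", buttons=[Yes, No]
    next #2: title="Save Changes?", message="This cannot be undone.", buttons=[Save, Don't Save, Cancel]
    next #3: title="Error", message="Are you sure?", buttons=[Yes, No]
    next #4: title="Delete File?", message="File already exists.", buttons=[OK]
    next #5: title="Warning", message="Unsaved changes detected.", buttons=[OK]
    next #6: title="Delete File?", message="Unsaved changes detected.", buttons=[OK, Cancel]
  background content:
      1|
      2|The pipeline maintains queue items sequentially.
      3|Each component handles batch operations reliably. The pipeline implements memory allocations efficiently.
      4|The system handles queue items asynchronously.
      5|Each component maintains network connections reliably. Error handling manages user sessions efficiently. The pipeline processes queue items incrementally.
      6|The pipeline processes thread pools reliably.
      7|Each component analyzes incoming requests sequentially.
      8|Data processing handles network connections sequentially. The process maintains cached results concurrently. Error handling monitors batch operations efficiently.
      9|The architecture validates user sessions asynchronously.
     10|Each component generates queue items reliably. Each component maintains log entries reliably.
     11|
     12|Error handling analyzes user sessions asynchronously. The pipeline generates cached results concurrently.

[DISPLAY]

┃┃The pipeline maintains queue items┃     
┃┃Each ┌──────────────────────┐opera┃     
┃┃The s│        Exit?         │s asy┃     
┃┃Each │ File already exists. │ork c┃     
┃┃The p│ [Yes]  No   Cancel   │ pool┃     
┃┃Each └──────────────────────┘ing r┃     
┃┃Data processing handles network co┃     
┃┃The architecture validates user se┃     
┃┗━━━━━━━━━━━━━━━━━━━━━━━━━━━━━━━━━━┛     
┃                                  ┃      
┃                                  ┃      
┃                                  ┃      
┃                                  ┃      
┗━━━━━━━━━━━━━━━━━━━━━━━━━━━━━━━━━━┛      
                                          
                                          
                                          


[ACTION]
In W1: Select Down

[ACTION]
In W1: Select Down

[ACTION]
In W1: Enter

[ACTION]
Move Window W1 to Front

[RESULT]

┃  > package.json                  ┃┃     
┃    cache.rs                      ┃┃     
┃    config.js                     ┃┃     
┃                                  ┃┃     
┃                                  ┃┃     
┃                                  ┃┃     
┃                                  ┃┃     
┃                                  ┃┃     
┃                                  ┃┛     
┃                                  ┃      
┃                                  ┃      
┃                                  ┃      
┃                                  ┃      
┗━━━━━━━━━━━━━━━━━━━━━━━━━━━━━━━━━━┛      
                                          
                                          
                                          


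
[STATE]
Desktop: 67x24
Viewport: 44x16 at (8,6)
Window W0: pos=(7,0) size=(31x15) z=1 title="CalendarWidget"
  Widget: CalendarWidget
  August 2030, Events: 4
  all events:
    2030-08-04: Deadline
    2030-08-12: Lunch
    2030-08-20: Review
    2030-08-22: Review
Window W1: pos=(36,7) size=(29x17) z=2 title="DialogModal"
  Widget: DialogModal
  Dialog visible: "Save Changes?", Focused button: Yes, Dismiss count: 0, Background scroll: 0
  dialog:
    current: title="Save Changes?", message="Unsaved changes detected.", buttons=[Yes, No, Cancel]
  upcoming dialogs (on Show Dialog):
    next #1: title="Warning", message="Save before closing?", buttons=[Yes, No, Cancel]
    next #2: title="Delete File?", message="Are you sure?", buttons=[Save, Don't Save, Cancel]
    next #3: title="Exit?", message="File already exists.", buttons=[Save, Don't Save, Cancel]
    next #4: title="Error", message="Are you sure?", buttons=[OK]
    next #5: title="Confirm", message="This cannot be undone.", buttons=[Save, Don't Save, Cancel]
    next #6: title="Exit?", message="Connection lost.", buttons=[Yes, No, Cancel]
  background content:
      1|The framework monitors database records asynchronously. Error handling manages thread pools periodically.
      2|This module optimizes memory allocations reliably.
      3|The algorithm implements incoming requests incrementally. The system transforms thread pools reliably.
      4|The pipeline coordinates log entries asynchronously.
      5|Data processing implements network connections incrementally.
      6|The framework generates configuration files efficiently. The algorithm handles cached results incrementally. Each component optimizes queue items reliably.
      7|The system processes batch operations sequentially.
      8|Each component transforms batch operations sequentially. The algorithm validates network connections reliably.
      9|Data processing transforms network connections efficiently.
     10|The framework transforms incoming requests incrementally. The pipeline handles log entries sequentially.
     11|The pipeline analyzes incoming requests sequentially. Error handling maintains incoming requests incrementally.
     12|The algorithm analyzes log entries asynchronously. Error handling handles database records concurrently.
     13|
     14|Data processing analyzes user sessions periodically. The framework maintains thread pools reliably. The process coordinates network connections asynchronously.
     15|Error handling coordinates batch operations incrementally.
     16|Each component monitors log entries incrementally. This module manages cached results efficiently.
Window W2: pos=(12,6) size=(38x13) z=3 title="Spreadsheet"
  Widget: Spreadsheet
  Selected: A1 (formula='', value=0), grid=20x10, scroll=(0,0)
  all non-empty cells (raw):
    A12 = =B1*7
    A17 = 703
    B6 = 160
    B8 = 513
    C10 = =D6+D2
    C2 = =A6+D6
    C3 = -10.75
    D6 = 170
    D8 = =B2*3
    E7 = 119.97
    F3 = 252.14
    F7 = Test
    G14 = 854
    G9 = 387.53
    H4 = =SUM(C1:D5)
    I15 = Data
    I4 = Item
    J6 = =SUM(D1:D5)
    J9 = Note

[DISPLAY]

 5  ┏━━━━━━━━━━━━━━━━━━━━━━━━━━━━━━━━━━━━┓  
12* ┃ Spreadsheet                        ┃━━
19 2┠────────────────────────────────────┨  
26 2┃A1:                                 ┃──
    ┃       A       B       C       D    ┃ m
    ┃------------------------------------┃pt
    ┃  1      [0]       0       0       0┃ i
    ┃  2        0       0     170       0┃co
━━━━┃  3        0       0  -10.75       0┃──
    ┃  4        0       0       0       0┃ha
    ┃  5        0       0       0       0┃an
    ┃  6        0     160       0     170┃  
    ┗━━━━━━━━━━━━━━━━━━━━━━━━━━━━━━━━━━━━┛──
                            ┃The framework t
                            ┃The pipeline an
                            ┃The algorithm a


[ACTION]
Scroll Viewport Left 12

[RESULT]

       ┃ 5  ┏━━━━━━━━━━━━━━━━━━━━━━━━━━━━━━━
       ┃12* ┃ Spreadsheet                   
       ┃19 2┠───────────────────────────────
       ┃26 2┃A1:                            
       ┃    ┃       A       B       C       
       ┃    ┃-------------------------------
       ┃    ┃  1      [0]       0       0   
       ┃    ┃  2        0       0     170   
       ┗━━━━┃  3        0       0  -10.75   
            ┃  4        0       0       0   
            ┃  5        0       0       0   
            ┃  6        0     160       0   
            ┗━━━━━━━━━━━━━━━━━━━━━━━━━━━━━━━
                                    ┃The fra
                                    ┃The pip
                                    ┃The alg


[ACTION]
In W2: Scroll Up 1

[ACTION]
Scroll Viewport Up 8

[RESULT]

       ┏━━━━━━━━━━━━━━━━━━━━━━━━━━━━━┓      
       ┃ CalendarWidget              ┃      
       ┠─────────────────────────────┨      
       ┃         August 2030         ┃      
       ┃Mo Tu We Th Fr Sa Su         ┃      
       ┃          1  2  3  4*        ┃      
       ┃ 5  ┏━━━━━━━━━━━━━━━━━━━━━━━━━━━━━━━
       ┃12* ┃ Spreadsheet                   
       ┃19 2┠───────────────────────────────
       ┃26 2┃A1:                            
       ┃    ┃       A       B       C       
       ┃    ┃-------------------------------
       ┃    ┃  1      [0]       0       0   
       ┃    ┃  2        0       0     170   
       ┗━━━━┃  3        0       0  -10.75   
            ┃  4        0       0       0   


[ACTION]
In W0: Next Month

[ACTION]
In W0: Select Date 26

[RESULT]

       ┏━━━━━━━━━━━━━━━━━━━━━━━━━━━━━┓      
       ┃ CalendarWidget              ┃      
       ┠─────────────────────────────┨      
       ┃        September 2030       ┃      
       ┃Mo Tu We Th Fr Sa Su         ┃      
       ┃                   1         ┃      
       ┃ 2  ┏━━━━━━━━━━━━━━━━━━━━━━━━━━━━━━━
       ┃ 9 1┃ Spreadsheet                   
       ┃16 1┠───────────────────────────────
       ┃23 2┃A1:                            
       ┃30  ┃       A       B       C       
       ┃    ┃-------------------------------
       ┃    ┃  1      [0]       0       0   
       ┃    ┃  2        0       0     170   
       ┗━━━━┃  3        0       0  -10.75   
            ┃  4        0       0       0   


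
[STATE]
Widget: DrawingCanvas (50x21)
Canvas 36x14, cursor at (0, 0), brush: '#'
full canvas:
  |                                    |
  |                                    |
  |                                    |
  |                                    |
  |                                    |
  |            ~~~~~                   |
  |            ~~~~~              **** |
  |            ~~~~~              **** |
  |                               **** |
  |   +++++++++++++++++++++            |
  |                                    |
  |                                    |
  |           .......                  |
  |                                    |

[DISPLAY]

+                                                 
                                                  
                                                  
                                                  
                                                  
            ~~~~~                                 
            ~~~~~              ****               
            ~~~~~              ****               
                               ****               
   +++++++++++++++++++++                          
                                                  
                                                  
           .......                                
                                                  
                                                  
                                                  
                                                  
                                                  
                                                  
                                                  
                                                  


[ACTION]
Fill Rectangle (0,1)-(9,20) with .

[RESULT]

+....................                             
 ....................                             
 ....................                             
 ....................                             
 ....................                             
 ....................                             
 ....................          ****               
 ....................          ****               
 ....................          ****               
 ....................+++                          
                                                  
                                                  
           .......                                
                                                  
                                                  
                                                  
                                                  
                                                  
                                                  
                                                  
                                                  


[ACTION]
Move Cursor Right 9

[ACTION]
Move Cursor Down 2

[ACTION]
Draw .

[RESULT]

 ....................                             
 ....................                             
 ....................                             
 ....................                             
 ....................                             
 ....................                             
 ....................          ****               
 ....................          ****               
 ....................          ****               
 ....................+++                          
                                                  
                                                  
           .......                                
                                                  
                                                  
                                                  
                                                  
                                                  
                                                  
                                                  
                                                  


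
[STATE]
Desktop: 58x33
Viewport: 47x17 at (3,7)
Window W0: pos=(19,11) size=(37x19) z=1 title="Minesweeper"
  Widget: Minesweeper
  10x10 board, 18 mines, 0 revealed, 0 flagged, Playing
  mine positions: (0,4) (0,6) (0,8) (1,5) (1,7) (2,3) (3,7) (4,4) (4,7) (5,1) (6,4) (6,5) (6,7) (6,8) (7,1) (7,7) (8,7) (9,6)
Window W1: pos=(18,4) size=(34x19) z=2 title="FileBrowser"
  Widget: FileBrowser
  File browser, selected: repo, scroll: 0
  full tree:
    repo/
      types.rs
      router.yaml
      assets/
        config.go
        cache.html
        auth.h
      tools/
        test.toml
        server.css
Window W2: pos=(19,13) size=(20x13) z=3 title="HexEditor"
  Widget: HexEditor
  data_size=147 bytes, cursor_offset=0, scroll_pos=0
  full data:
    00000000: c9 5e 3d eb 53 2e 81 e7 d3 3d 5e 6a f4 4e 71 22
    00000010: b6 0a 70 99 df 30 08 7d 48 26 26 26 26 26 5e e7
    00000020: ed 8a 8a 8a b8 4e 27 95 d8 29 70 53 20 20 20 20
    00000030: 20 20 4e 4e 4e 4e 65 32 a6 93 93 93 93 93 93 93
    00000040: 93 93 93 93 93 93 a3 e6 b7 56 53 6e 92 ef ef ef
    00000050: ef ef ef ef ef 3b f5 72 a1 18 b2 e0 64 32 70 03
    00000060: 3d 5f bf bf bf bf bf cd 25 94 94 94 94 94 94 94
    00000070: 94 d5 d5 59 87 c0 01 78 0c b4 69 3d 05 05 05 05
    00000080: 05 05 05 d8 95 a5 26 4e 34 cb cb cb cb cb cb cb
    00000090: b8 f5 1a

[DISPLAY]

               ┃> [-] repo/                    
               ┃    types.rs                   
               ┃    router.yaml                
               ┃    [+] assets/                
               ┃    [+] tools/                 
               ┃                               
               ┃┏━━━━━━━━━━━━━━━━━━┓           
               ┃┃ HexEditor        ┃           
               ┃┠──────────────────┨           
               ┃┃00000000  C9 5e 3d┃           
               ┃┃00000010  b6 0a 70┃           
               ┃┃00000020  ed 8a 8a┃           
               ┃┃00000030  20 20 4e┃           
               ┃┃00000040  93 93 93┃           
               ┃┃00000050  ef ef ef┃           
               ┗┃00000060  3d 5f bf┃━━━━━━━━━━━
                ┃00000070  94 d5 d5┃           


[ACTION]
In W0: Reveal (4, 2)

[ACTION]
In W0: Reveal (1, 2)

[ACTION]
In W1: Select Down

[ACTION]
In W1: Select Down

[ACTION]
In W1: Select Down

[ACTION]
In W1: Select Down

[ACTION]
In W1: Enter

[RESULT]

               ┃  [-] repo/                    
               ┃    types.rs                   
               ┃    router.yaml                
               ┃    [+] assets/                
               ┃  > [-] tools/                 
               ┃      test.toml                
               ┃┏━━━━━━━━━━━━━━━━━━┓           
               ┃┃ HexEditor        ┃           
               ┃┠──────────────────┨           
               ┃┃00000000  C9 5e 3d┃           
               ┃┃00000010  b6 0a 70┃           
               ┃┃00000020  ed 8a 8a┃           
               ┃┃00000030  20 20 4e┃           
               ┃┃00000040  93 93 93┃           
               ┃┃00000050  ef ef ef┃           
               ┗┃00000060  3d 5f bf┃━━━━━━━━━━━
                ┃00000070  94 d5 d5┃           


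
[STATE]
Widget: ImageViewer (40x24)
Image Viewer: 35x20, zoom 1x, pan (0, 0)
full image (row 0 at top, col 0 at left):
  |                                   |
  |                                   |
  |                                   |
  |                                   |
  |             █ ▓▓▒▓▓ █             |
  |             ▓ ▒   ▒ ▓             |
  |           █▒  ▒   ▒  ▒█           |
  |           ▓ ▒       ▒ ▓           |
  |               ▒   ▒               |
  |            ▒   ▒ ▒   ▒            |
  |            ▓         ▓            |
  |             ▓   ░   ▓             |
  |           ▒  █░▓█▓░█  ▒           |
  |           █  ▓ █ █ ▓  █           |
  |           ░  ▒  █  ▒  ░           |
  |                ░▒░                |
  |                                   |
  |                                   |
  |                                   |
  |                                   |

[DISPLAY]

                                        
                                        
                                        
                                        
             █ ▓▓▒▓▓ █                  
             ▓ ▒   ▒ ▓                  
           █▒  ▒   ▒  ▒█                
           ▓ ▒       ▒ ▓                
               ▒   ▒                    
            ▒   ▒ ▒   ▒                 
            ▓         ▓                 
             ▓   ░   ▓                  
           ▒  █░▓█▓░█  ▒                
           █  ▓ █ █ ▓  █                
           ░  ▒  █  ▒  ░                
                ░▒░                     
                                        
                                        
                                        
                                        
                                        
                                        
                                        
                                        


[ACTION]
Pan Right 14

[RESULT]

                                        
                                        
                                        
                                        
 ▓▓▒▓▓ █                                
 ▒   ▒ ▓                                
 ▒   ▒  ▒█                              
       ▒ ▓                              
 ▒   ▒                                  
  ▒ ▒   ▒                               
        ▓                               
   ░   ▓                                
█░▓█▓░█  ▒                              
▓ █ █ ▓  █                              
▒  █  ▒  ░                              
  ░▒░                                   
                                        
                                        
                                        
                                        
                                        
                                        
                                        
                                        


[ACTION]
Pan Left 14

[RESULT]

                                        
                                        
                                        
                                        
             █ ▓▓▒▓▓ █                  
             ▓ ▒   ▒ ▓                  
           █▒  ▒   ▒  ▒█                
           ▓ ▒       ▒ ▓                
               ▒   ▒                    
            ▒   ▒ ▒   ▒                 
            ▓         ▓                 
             ▓   ░   ▓                  
           ▒  █░▓█▓░█  ▒                
           █  ▓ █ █ ▓  █                
           ░  ▒  █  ▒  ░                
                ░▒░                     
                                        
                                        
                                        
                                        
                                        
                                        
                                        
                                        


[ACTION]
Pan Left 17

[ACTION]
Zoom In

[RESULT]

                                        
                                        
                                        
                                        
                                        
                                        
                                        
                                        
                          ██  ▓▓▓▓▒▒▓▓▓▓
                          ██  ▓▓▓▓▒▒▓▓▓▓
                          ▓▓  ▒▒      ▒▒
                          ▓▓  ▒▒      ▒▒
                      ██▒▒    ▒▒      ▒▒
                      ██▒▒    ▒▒      ▒▒
                      ▓▓  ▒▒            
                      ▓▓  ▒▒            
                              ▒▒      ▒▒
                              ▒▒      ▒▒
                        ▒▒      ▒▒  ▒▒  
                        ▒▒      ▒▒  ▒▒  
                        ▓▓              
                        ▓▓              
                          ▓▓      ░░    
                          ▓▓      ░░    


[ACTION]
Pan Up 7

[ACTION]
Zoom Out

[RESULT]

                                        
                                        
                                        
                                        
             █ ▓▓▒▓▓ █                  
             ▓ ▒   ▒ ▓                  
           █▒  ▒   ▒  ▒█                
           ▓ ▒       ▒ ▓                
               ▒   ▒                    
            ▒   ▒ ▒   ▒                 
            ▓         ▓                 
             ▓   ░   ▓                  
           ▒  █░▓█▓░█  ▒                
           █  ▓ █ █ ▓  █                
           ░  ▒  █  ▒  ░                
                ░▒░                     
                                        
                                        
                                        
                                        
                                        
                                        
                                        
                                        


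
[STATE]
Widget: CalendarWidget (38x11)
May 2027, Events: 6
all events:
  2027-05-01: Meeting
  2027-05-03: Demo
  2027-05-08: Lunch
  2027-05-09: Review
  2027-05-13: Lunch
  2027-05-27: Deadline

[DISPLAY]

               May 2027               
Mo Tu We Th Fr Sa Su                  
                1*  2                 
 3*  4  5  6  7  8*  9*               
10 11 12 13* 14 15 16                 
17 18 19 20 21 22 23                  
24 25 26 27* 28 29 30                 
31                                    
                                      
                                      
                                      


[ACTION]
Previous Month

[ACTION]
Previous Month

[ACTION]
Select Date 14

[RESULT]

              March 2027              
Mo Tu We Th Fr Sa Su                  
 1  2  3  4  5  6  7                  
 8  9 10 11 12 13 [14]                
15 16 17 18 19 20 21                  
22 23 24 25 26 27 28                  
29 30 31                              
                                      
                                      
                                      
                                      


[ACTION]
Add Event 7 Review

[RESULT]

              March 2027              
Mo Tu We Th Fr Sa Su                  
 1  2  3  4  5  6  7*                 
 8  9 10 11 12 13 [14]                
15 16 17 18 19 20 21                  
22 23 24 25 26 27 28                  
29 30 31                              
                                      
                                      
                                      
                                      


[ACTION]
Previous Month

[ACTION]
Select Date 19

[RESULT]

            February 2027             
Mo Tu We Th Fr Sa Su                  
 1  2  3  4  5  6  7                  
 8  9 10 11 12 13 14                  
15 16 17 18 [19] 20 21                
22 23 24 25 26 27 28                  
                                      
                                      
                                      
                                      
                                      


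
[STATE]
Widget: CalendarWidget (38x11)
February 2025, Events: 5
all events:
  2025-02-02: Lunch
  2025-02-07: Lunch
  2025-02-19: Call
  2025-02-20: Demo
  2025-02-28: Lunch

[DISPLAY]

            February 2025             
Mo Tu We Th Fr Sa Su                  
                1  2*                 
 3  4  5  6  7*  8  9                 
10 11 12 13 14 15 16                  
17 18 19* 20* 21 22 23                
24 25 26 27 28*                       
                                      
                                      
                                      
                                      


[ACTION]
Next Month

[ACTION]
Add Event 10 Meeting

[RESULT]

              March 2025              
Mo Tu We Th Fr Sa Su                  
                1  2                  
 3  4  5  6  7  8  9                  
10* 11 12 13 14 15 16                 
17 18 19 20 21 22 23                  
24 25 26 27 28 29 30                  
31                                    
                                      
                                      
                                      


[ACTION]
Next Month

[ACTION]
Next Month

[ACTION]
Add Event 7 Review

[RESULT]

               May 2025               
Mo Tu We Th Fr Sa Su                  
          1  2  3  4                  
 5  6  7*  8  9 10 11                 
12 13 14 15 16 17 18                  
19 20 21 22 23 24 25                  
26 27 28 29 30 31                     
                                      
                                      
                                      
                                      


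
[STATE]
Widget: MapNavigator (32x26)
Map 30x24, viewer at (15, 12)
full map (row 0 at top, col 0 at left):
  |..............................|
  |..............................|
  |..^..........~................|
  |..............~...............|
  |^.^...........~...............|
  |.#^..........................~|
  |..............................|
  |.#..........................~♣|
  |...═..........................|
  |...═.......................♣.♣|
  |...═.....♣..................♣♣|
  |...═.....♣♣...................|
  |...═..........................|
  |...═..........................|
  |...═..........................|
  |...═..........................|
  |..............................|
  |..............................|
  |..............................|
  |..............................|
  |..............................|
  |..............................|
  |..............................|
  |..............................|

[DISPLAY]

                                
 .............................. 
 .............................. 
 ..^..........~................ 
 ..............~............... 
 ^.^...........~............... 
 .#^..........................~ 
 .............................. 
 .#..........................~♣ 
 ...═.......................... 
 ...═.......................♣.♣ 
 ...═.....♣..................♣♣ 
 ...═.....♣♣................... 
 ...═...........@.............. 
 ...═.......................... 
 ...═.......................... 
 ...═.......................... 
 .............................. 
 .............................. 
 .............................. 
 .............................. 
 .............................. 
 .............................. 
 .............................. 
 .............................. 
                                


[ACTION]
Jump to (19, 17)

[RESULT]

...........~...............     
..........................~     
...........................     
.........................~♣     
═..........................     
═.......................♣.♣     
═.....♣..................♣♣     
═.....♣♣...................     
═..........................     
═..........................     
═..........................     
═..........................     
...........................     
................@..........     
...........................     
...........................     
...........................     
...........................     
...........................     
...........................     
                                
                                
                                
                                
                                
                                


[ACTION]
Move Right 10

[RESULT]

.~...............               
................~               
.................               
...............~♣               
.................               
..............♣.♣               
...............♣♣               
.................               
.................               
.................               
.................               
.................               
.................               
................@               
.................               
.................               
.................               
.................               
.................               
.................               
                                
                                
                                
                                
                                
                                


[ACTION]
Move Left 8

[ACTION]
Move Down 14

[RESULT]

....♣..................♣♣       
....♣♣...................       
.........................       
.........................       
.........................       
.........................       
.........................       
.........................       
.........................       
.........................       
.........................       
.........................       
.........................       
................@........       
                                
                                
                                
                                
                                
                                
                                
                                
                                
                                
                                
                                


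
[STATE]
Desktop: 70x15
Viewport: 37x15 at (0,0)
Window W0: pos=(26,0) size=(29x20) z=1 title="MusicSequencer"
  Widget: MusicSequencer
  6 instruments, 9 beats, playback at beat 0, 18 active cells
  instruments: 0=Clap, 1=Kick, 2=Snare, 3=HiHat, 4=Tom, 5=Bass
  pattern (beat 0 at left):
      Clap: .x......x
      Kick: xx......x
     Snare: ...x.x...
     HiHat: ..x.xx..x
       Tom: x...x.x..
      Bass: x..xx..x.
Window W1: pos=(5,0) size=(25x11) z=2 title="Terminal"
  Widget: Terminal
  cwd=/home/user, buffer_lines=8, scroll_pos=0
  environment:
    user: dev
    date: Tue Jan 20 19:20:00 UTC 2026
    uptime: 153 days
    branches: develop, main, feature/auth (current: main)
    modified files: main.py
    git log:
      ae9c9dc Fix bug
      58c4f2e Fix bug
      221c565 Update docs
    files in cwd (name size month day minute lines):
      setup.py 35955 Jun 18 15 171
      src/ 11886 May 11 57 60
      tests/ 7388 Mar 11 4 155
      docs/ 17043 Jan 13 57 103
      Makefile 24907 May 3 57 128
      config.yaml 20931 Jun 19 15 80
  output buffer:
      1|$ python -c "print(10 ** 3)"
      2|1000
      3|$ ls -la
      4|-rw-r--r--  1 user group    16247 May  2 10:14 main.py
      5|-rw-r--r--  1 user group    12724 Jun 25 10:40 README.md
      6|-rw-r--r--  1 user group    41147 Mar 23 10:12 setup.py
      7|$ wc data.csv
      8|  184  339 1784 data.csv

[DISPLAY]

     ┏━━━━━━━━━━━━━━━━━━━━━━━┓━━━━━━━
     ┃ Terminal              ┃sicSequ
     ┠───────────────────────┨───────
     ┃$ python -c "print(10 *┃   ▼123
     ┃1000                   ┃lap·█··
     ┃$ ls -la               ┃ick██··
     ┃-rw-r--r--  1 user grou┃are···█
     ┃-rw-r--r--  1 user grou┃Hat··█·
     ┃-rw-r--r--  1 user grou┃Tom█···
     ┃$ wc data.csv          ┃ass█··█
     ┗━━━━━━━━━━━━━━━━━━━━━━━┛       
                          ┃          
                          ┃          
                          ┃          
                          ┃          


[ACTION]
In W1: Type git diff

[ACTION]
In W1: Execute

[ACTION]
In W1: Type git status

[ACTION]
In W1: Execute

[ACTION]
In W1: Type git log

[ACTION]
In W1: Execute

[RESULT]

     ┏━━━━━━━━━━━━━━━━━━━━━━━┓━━━━━━━
     ┃ Terminal              ┃sicSequ
     ┠───────────────────────┨───────
     ┃                       ┃   ▼123
     ┃        modified:   mai┃lap·█··
     ┃$ git log              ┃ick██··
     ┃ae9c9dc Fix bug        ┃are···█
     ┃58c4f2e Fix bug        ┃Hat··█·
     ┃221c565 Update docs    ┃Tom█···
     ┃$ █                    ┃ass█··█
     ┗━━━━━━━━━━━━━━━━━━━━━━━┛       
                          ┃          
                          ┃          
                          ┃          
                          ┃          


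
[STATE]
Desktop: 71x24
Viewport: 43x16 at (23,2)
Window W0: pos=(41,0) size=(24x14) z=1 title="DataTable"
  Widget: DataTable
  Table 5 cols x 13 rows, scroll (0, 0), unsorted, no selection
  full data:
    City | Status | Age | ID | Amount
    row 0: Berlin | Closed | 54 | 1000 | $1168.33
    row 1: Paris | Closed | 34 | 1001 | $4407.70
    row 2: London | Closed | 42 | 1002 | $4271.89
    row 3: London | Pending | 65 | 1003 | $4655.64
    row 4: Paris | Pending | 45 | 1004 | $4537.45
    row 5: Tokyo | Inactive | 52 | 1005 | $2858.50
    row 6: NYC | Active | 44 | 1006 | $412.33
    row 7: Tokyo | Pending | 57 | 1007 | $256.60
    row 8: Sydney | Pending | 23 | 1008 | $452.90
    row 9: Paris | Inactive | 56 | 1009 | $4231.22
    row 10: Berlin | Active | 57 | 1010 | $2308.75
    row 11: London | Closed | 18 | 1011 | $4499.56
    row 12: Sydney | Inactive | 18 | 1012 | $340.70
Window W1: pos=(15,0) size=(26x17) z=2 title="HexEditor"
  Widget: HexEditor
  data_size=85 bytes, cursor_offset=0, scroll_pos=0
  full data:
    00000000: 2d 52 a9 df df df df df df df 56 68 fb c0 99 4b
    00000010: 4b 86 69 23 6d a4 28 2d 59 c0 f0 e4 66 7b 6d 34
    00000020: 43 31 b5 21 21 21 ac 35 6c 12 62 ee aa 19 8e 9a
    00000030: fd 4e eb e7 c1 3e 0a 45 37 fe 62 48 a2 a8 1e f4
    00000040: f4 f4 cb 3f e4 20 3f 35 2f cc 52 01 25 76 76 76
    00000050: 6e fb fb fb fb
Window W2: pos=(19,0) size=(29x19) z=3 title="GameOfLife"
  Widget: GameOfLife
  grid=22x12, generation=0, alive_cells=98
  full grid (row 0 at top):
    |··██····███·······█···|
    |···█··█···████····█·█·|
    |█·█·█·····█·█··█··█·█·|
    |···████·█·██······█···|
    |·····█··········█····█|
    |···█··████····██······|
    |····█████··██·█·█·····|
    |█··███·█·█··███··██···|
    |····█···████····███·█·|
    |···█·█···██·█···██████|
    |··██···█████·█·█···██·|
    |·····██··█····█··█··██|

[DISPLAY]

────────────────────────┨────────────────┨ 
: 0                     ┃│Status  │Age│ID┃ 
█····███·······█···     ┃┼────────┼───┼──┃ 
█··█···████····█·█·     ┃│Closed  │54 │10┃ 
·█·····█·█··█··█·█·     ┃│Closed  │34 │10┃ 
████·█·██······█···     ┃│Closed  │42 │10┃ 
··█··········█····█     ┃│Pending │65 │10┃ 
█··████····██······     ┃│Pending │45 │10┃ 
·█████··██·█·█·····     ┃│Inactive│52 │10┃ 
███·█·█··███··██···     ┃│Active  │44 │10┃ 
·█···████····███·█·     ┃│Pending │57 │10┃ 
█·█···██·█···██████     ┃━━━━━━━━━━━━━━━━┛ 
█···█████·█·█···██·     ┃                  
··██··█····█··█··██     ┃                  
                        ┃                  
                        ┃                  


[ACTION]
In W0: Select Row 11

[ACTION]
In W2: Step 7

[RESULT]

────────────────────────┨────────────────┨ 
: 7                     ┃│Status  │Age│ID┃ 
···············█···     ┃┼────────┼───┼──┃ 
··███·········█·█··     ┃│Closed  │54 │10┃ 
··██···········█···     ┃│Closed  │34 │10┃ 
·█·██··············     ┃│Closed  │42 │10┃ 
····█··██··········     ┃│Pending │65 │10┃ 
······█············     ┃│Pending │45 │10┃ 
···················     ┃│Inactive│52 │10┃ 
···········██······     ┃│Active  │44 │10┃ 
·········█··█······     ┃│Pending │57 │10┃ 
·········█·········     ┃━━━━━━━━━━━━━━━━┛ 
··········██·······     ┃                  
···················     ┃                  
                        ┃                  
                        ┃                  


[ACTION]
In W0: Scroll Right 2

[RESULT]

────────────────────────┨────────────────┨ 
: 7                     ┃tatus  │Age│ID  ┃ 
···············█···     ┃───────┼───┼────┃ 
··███·········█·█··     ┃losed  │54 │1000┃ 
··██···········█···     ┃losed  │34 │1001┃ 
·█·██··············     ┃losed  │42 │1002┃ 
····█··██··········     ┃ending │65 │1003┃ 
······█············     ┃ending │45 │1004┃ 
···················     ┃nactive│52 │1005┃ 
···········██······     ┃ctive  │44 │1006┃ 
·········█··█······     ┃ending │57 │1007┃ 
·········█·········     ┃━━━━━━━━━━━━━━━━┛ 
··········██·······     ┃                  
···················     ┃                  
                        ┃                  
                        ┃                  


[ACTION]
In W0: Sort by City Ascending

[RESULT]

────────────────────────┨────────────────┨ 
: 7                     ┃tatus  │Age│ID  ┃ 
···············█···     ┃───────┼───┼────┃ 
··███·········█·█··     ┃losed  │54 │1000┃ 
··██···········█···     ┃ctive  │57 │1010┃ 
·█·██··············     ┃losed  │42 │1002┃ 
····█··██··········     ┃ending │65 │1003┃ 
······█············     ┃losed  │18 │1011┃ 
···················     ┃ctive  │44 │1006┃ 
···········██······     ┃losed  │34 │1001┃ 
·········█··█······     ┃ending │45 │1004┃ 
·········█·········     ┃━━━━━━━━━━━━━━━━┛ 
··········██·······     ┃                  
···················     ┃                  
                        ┃                  
                        ┃                  
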